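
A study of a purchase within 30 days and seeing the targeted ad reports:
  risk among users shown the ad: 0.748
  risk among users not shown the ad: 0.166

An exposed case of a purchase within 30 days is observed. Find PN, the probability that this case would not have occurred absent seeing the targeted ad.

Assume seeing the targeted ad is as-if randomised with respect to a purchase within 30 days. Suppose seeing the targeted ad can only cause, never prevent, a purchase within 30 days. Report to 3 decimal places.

PN ≈ 0.778

Let p₁ = 0.748, p₀ = 0.166.
Under exogeneity and monotonicity, PN = (p₁ − p₀) / p₁.
PN = (0.748 − 0.166) / 0.748 = 0.582 / 0.748 ≈ 0.7781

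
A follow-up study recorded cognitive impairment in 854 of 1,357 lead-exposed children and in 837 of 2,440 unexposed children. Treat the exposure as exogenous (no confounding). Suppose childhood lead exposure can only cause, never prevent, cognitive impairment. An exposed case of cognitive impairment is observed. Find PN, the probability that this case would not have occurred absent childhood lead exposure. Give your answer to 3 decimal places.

PN ≈ 0.455

p₁ = P(outcome | exposed) = 854/1357 = 0.62933
p₀ = P(outcome | unexposed) = 837/2440 = 0.34303
Under exogeneity and monotonicity, PN = (p₁ − p₀) / p₁.
PN = (0.62933 − 0.34303) / 0.62933 = 0.2863 / 0.62933 ≈ 0.4549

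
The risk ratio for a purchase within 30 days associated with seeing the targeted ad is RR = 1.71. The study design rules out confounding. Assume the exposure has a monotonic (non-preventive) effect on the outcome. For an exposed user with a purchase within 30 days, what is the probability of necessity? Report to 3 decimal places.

Under exogeneity and monotonicity, PN = (RR − 1) / RR = 1 − 1/RR.
PN = (1.71 − 1) / 1.71 = 0.71 / 1.71 ≈ 0.4152

PN ≈ 0.415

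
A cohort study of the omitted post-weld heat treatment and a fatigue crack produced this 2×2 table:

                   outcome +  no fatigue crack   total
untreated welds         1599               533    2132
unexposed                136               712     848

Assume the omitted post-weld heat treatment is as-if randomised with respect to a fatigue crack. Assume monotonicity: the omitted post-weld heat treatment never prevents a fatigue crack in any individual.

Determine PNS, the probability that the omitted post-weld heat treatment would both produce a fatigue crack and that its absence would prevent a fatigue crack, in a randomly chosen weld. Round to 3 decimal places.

p₁ = P(outcome | exposed) = 1599/2132 = 0.75
p₀ = P(outcome | unexposed) = 136/848 = 0.16038
Under exogeneity and monotonicity, PNS = p₁ − p₀.
PNS = 0.75 − 0.16038 = 0.58962

PNS ≈ 0.590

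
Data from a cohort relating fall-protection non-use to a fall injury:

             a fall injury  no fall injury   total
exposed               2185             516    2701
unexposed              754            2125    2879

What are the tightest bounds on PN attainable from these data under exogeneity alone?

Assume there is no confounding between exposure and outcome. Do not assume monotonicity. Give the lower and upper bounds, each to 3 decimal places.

p₁ = P(outcome | exposed) = 2185/2701 = 0.80896
p₀ = P(outcome | unexposed) = 754/2879 = 0.2619
Under exogeneity alone the bounds on PN are max{0,(p₁−p₀)/p₁} ≤ PN ≤ min{1,(1−p₀)/p₁}.
  lower = (p₁ − p₀)/p₁ = 0.54706 / 0.80896 ≈ 0.6763
  upper = min{1, (1 − p₀)/p₁} = 0.7381 / 0.80896 ≈ 0.9124

0.676 ≤ PN ≤ 0.912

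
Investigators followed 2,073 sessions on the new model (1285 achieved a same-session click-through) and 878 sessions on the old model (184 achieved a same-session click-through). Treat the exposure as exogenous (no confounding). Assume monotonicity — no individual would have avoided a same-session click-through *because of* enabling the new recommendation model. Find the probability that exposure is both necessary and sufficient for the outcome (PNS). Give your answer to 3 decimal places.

PNS ≈ 0.410

p₁ = P(outcome | exposed) = 1285/2073 = 0.61987
p₀ = P(outcome | unexposed) = 184/878 = 0.20957
Under exogeneity and monotonicity, PNS = p₁ − p₀.
PNS = 0.61987 − 0.20957 = 0.41031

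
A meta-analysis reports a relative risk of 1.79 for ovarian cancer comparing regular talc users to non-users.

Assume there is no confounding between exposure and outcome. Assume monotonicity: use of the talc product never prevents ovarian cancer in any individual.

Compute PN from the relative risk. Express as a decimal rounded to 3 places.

PN ≈ 0.441

Under exogeneity and monotonicity, PN = (RR − 1) / RR = 1 − 1/RR.
PN = (1.79 − 1) / 1.79 = 0.79 / 1.79 ≈ 0.4413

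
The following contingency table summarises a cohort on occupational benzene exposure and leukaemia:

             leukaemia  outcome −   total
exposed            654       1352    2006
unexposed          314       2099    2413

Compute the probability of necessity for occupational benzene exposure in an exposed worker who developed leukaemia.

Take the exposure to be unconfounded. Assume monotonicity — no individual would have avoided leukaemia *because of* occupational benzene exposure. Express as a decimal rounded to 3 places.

PN ≈ 0.601

p₁ = P(outcome | exposed) = 654/2006 = 0.32602
p₀ = P(outcome | unexposed) = 314/2413 = 0.13013
Under exogeneity and monotonicity, PN = (p₁ − p₀) / p₁.
PN = (0.32602 − 0.13013) / 0.32602 = 0.19589 / 0.32602 ≈ 0.6009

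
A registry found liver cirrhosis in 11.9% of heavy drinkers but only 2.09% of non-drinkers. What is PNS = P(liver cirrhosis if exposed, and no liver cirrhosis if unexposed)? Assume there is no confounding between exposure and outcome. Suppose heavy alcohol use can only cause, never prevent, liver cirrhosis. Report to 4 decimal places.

p₁ = 0.119, p₀ = 0.0209.
Under exogeneity and monotonicity, PNS = p₁ − p₀.
PNS = 0.119 − 0.0209 = 0.0981

PNS ≈ 0.0981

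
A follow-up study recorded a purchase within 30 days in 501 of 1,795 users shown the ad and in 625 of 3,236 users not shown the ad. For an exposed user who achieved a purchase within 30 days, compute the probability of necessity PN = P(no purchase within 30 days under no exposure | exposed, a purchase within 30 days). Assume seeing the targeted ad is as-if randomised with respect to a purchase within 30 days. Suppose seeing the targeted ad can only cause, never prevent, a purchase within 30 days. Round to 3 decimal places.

PN ≈ 0.308

p₁ = P(outcome | exposed) = 501/1795 = 0.27911
p₀ = P(outcome | unexposed) = 625/3236 = 0.19314
Under exogeneity and monotonicity, PN = (p₁ − p₀) / p₁.
PN = (0.27911 − 0.19314) / 0.27911 = 0.085969 / 0.27911 ≈ 0.3080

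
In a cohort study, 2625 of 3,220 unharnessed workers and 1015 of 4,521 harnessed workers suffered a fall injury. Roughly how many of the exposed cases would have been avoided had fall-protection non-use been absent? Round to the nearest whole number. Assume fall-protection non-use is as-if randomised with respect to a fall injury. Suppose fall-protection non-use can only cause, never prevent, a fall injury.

about 1902 cases

p₁ = P(outcome | exposed) = 2625/3220 = 0.81522
p₀ = P(outcome | unexposed) = 1015/4521 = 0.22451
PN = (p₁ − p₀)/p₁ = (0.81522 − 0.22451) / 0.81522 ≈ 0.72460.
Attributable cases ≈ PN × (exposed cases) = 0.72460 × 2625 ≈ 1902.08.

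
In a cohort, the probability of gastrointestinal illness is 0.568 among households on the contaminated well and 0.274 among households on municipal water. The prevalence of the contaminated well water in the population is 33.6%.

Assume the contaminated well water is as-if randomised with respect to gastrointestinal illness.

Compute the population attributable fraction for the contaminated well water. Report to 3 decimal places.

Let p₁ = 0.568, p₀ = 0.274.
Overall risk P(Y=1) = π·p₁ + (1−π)·p₀ = 0.336×0.568 + 0.664×0.274 = 0.37278.
Under exogeneity, PAF = [P(Y=1) − p₀] / P(Y=1).
PAF = (0.37278 − 0.274) / 0.37278 ≈ 0.2650

PAF ≈ 0.265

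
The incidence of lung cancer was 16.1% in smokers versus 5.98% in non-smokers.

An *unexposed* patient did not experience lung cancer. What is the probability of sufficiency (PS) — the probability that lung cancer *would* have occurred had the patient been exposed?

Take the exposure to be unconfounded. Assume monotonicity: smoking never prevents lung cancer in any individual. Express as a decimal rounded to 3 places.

PS ≈ 0.108

p₁ = 0.161, p₀ = 0.0598.
Under exogeneity and monotonicity, PS = (p₁ − p₀) / (1 − p₀).
PS = (0.161 − 0.0598) / (1 − 0.0598) = 0.1012 / 0.9402 ≈ 0.1076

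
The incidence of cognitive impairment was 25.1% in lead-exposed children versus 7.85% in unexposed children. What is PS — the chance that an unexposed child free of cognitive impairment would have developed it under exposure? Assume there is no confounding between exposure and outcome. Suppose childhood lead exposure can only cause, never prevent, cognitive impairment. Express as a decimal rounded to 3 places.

PS ≈ 0.187

p₁ = 0.251, p₀ = 0.0785.
Under exogeneity and monotonicity, PS = (p₁ − p₀) / (1 − p₀).
PS = (0.251 − 0.0785) / (1 − 0.0785) = 0.1725 / 0.9215 ≈ 0.1872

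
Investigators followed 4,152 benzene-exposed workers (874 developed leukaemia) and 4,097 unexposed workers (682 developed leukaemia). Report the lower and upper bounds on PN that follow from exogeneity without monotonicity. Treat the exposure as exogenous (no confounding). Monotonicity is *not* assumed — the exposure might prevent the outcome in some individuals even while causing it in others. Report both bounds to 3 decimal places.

0.209 ≤ PN ≤ 1.000

p₁ = P(outcome | exposed) = 874/4152 = 0.2105
p₀ = P(outcome | unexposed) = 682/4097 = 0.16646
Under exogeneity alone the bounds on PN are max{0,(p₁−p₀)/p₁} ≤ PN ≤ min{1,(1−p₀)/p₁}.
  lower = (p₁ − p₀)/p₁ = 0.044038 / 0.2105 ≈ 0.2092
  upper = min{1, (1 − p₀)/p₁} = 0.83354 / 0.2105 ≈ 3.9598 → capped at 1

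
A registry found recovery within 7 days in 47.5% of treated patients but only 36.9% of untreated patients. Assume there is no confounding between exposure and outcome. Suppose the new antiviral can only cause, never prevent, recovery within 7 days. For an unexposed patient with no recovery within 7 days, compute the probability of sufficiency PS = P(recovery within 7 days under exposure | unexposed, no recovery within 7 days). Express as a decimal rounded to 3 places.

p₁ = 0.475, p₀ = 0.369.
Under exogeneity and monotonicity, PS = (p₁ − p₀) / (1 − p₀).
PS = (0.475 − 0.369) / (1 − 0.369) = 0.106 / 0.631 ≈ 0.1680

PS ≈ 0.168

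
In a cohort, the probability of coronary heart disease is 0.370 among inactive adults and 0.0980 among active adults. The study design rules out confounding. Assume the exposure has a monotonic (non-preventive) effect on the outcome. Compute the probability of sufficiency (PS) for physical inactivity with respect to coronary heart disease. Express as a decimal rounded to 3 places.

Let p₁ = 0.37, p₀ = 0.098.
Under exogeneity and monotonicity, PS = (p₁ − p₀) / (1 − p₀).
PS = (0.37 − 0.098) / (1 − 0.098) = 0.272 / 0.902 ≈ 0.3016

PS ≈ 0.302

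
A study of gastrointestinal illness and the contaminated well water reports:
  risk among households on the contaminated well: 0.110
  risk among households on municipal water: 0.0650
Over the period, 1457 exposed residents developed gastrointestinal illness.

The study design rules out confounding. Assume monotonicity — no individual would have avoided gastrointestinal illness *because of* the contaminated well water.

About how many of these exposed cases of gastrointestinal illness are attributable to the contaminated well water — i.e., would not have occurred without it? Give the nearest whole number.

about 596 cases

Let p₁ = 0.11, p₀ = 0.065.
PN = (p₁ − p₀)/p₁ = (0.11 − 0.065) / 0.11 ≈ 0.40909.
Attributable cases ≈ PN × (exposed cases) = 0.40909 × 1457 ≈ 596.05.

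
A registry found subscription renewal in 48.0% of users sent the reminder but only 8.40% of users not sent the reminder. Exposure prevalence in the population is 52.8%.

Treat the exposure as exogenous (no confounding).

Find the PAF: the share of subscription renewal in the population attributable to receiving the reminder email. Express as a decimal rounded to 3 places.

p₁ = 0.48, p₀ = 0.084.
Overall risk P(Y=1) = π·p₁ + (1−π)·p₀ = 0.528×0.48 + 0.472×0.084 = 0.29309.
Under exogeneity, PAF = [P(Y=1) − p₀] / P(Y=1).
PAF = (0.29309 − 0.084) / 0.29309 ≈ 0.7134

PAF ≈ 0.713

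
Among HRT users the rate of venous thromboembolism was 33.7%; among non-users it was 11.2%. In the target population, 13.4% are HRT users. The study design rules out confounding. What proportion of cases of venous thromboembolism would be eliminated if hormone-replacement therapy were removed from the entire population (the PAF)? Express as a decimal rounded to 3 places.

p₁ = 0.337, p₀ = 0.112.
Overall risk P(Y=1) = π·p₁ + (1−π)·p₀ = 0.134×0.337 + 0.866×0.112 = 0.14215.
Under exogeneity, PAF = [P(Y=1) − p₀] / P(Y=1).
PAF = (0.14215 − 0.112) / 0.14215 ≈ 0.2121

PAF ≈ 0.212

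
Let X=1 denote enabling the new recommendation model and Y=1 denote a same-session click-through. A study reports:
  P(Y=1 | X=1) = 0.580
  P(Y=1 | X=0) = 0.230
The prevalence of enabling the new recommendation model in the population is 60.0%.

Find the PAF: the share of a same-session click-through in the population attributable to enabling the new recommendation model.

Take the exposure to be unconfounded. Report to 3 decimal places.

PAF ≈ 0.477

Let p₁ = 0.58, p₀ = 0.23.
Overall risk P(Y=1) = π·p₁ + (1−π)·p₀ = 0.6×0.58 + 0.4×0.23 = 0.44.
Under exogeneity, PAF = [P(Y=1) − p₀] / P(Y=1).
PAF = (0.44 − 0.23) / 0.44 ≈ 0.4773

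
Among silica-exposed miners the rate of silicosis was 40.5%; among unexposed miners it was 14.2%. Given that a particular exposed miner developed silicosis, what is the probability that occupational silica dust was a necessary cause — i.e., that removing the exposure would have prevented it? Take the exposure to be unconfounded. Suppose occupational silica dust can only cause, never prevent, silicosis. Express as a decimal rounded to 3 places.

p₁ = 0.405, p₀ = 0.142.
Under exogeneity and monotonicity, PN = (p₁ − p₀) / p₁.
PN = (0.405 − 0.142) / 0.405 = 0.263 / 0.405 ≈ 0.6494

PN ≈ 0.649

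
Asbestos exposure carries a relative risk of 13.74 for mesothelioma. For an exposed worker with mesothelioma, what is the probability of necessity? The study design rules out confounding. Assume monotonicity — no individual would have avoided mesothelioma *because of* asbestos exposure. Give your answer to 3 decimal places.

PN ≈ 0.927

Under exogeneity and monotonicity, PN = (RR − 1) / RR = 1 − 1/RR.
PN = (13.74 − 1) / 13.74 = 12.74 / 13.74 ≈ 0.9272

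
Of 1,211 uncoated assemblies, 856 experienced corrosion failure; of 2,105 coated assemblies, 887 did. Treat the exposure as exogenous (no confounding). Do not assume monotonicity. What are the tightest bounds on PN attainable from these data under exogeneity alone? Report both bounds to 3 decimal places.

p₁ = P(outcome | exposed) = 856/1211 = 0.70685
p₀ = P(outcome | unexposed) = 887/2105 = 0.42138
Under exogeneity alone the bounds on PN are max{0,(p₁−p₀)/p₁} ≤ PN ≤ min{1,(1−p₀)/p₁}.
  lower = (p₁ − p₀)/p₁ = 0.28548 / 0.70685 ≈ 0.4039
  upper = min{1, (1 − p₀)/p₁} = 0.57862 / 0.70685 ≈ 0.8186

0.404 ≤ PN ≤ 0.819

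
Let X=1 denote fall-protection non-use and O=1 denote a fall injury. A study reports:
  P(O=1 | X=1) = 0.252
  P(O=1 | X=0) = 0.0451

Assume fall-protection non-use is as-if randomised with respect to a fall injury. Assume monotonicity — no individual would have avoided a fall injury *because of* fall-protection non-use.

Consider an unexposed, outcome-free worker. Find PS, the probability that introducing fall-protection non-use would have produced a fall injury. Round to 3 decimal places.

PS ≈ 0.217

Let p₁ = 0.252, p₀ = 0.0451.
Under exogeneity and monotonicity, PS = (p₁ − p₀) / (1 − p₀).
PS = (0.252 − 0.0451) / (1 − 0.0451) = 0.2069 / 0.9549 ≈ 0.2167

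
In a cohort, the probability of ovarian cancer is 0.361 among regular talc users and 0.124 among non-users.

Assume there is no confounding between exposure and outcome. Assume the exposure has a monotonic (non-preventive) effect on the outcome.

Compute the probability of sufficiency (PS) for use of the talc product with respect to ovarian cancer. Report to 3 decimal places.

PS ≈ 0.271

Let p₁ = 0.361, p₀ = 0.124.
Under exogeneity and monotonicity, PS = (p₁ − p₀) / (1 − p₀).
PS = (0.361 − 0.124) / (1 − 0.124) = 0.237 / 0.876 ≈ 0.2705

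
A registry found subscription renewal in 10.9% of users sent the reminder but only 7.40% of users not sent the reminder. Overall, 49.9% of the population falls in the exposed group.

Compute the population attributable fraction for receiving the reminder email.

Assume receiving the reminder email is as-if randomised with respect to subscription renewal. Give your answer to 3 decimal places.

PAF ≈ 0.191

p₁ = 0.109, p₀ = 0.074.
Overall risk P(Y=1) = π·p₁ + (1−π)·p₀ = 0.499×0.109 + 0.501×0.074 = 0.091465.
Under exogeneity, PAF = [P(Y=1) − p₀] / P(Y=1).
PAF = (0.091465 − 0.074) / 0.091465 ≈ 0.1909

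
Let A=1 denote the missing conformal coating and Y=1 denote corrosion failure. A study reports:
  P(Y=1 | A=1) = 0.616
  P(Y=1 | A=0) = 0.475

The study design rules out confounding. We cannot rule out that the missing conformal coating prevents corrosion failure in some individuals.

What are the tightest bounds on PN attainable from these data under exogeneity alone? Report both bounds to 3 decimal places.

0.229 ≤ PN ≤ 0.852

Let p₁ = 0.616, p₀ = 0.475.
Under exogeneity alone the bounds on PN are max{0,(p₁−p₀)/p₁} ≤ PN ≤ min{1,(1−p₀)/p₁}.
  lower = (p₁ − p₀)/p₁ = 0.141 / 0.616 ≈ 0.2289
  upper = min{1, (1 − p₀)/p₁} = 0.525 / 0.616 ≈ 0.8523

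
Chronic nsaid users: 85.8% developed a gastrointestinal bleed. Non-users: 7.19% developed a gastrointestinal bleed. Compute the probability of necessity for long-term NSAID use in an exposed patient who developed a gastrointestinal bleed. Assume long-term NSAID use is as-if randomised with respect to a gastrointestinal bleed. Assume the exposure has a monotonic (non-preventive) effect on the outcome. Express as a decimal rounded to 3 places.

PN ≈ 0.916

p₁ = 0.858, p₀ = 0.0719.
Under exogeneity and monotonicity, PN = (p₁ − p₀) / p₁.
PN = (0.858 − 0.0719) / 0.858 = 0.7861 / 0.858 ≈ 0.9162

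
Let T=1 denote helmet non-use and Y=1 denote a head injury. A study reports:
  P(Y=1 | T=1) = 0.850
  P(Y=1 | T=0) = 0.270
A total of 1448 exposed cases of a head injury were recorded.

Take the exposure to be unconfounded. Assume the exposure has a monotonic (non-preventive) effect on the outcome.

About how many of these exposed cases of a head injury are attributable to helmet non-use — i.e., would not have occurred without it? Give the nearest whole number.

about 988 cases

Let p₁ = 0.85, p₀ = 0.27.
PN = (p₁ − p₀)/p₁ = (0.85 − 0.27) / 0.85 ≈ 0.68235.
Attributable cases ≈ PN × (exposed cases) = 0.68235 × 1448 ≈ 988.05.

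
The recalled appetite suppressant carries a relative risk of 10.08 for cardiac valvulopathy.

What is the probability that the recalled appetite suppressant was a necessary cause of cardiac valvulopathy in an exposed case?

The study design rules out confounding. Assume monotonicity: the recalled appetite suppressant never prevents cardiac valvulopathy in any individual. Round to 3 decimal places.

PN ≈ 0.901

Under exogeneity and monotonicity, PN = (RR − 1) / RR = 1 − 1/RR.
PN = (10.08 − 1) / 10.08 = 9.08 / 10.08 ≈ 0.9008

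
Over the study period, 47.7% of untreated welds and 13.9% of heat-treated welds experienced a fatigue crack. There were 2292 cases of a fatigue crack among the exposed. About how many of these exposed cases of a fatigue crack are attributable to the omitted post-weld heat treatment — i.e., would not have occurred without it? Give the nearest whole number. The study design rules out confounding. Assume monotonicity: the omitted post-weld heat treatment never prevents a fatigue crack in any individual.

about 1624 cases

p₁ = 0.477, p₀ = 0.139.
PN = (p₁ − p₀)/p₁ = (0.477 − 0.139) / 0.477 ≈ 0.70860.
Attributable cases ≈ PN × (exposed cases) = 0.70860 × 2292 ≈ 1624.10.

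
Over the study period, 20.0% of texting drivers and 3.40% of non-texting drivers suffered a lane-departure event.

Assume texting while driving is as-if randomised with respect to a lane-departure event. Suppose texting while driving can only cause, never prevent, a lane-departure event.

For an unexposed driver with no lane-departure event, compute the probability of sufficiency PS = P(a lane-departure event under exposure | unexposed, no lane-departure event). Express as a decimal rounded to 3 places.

PS ≈ 0.172

p₁ = 0.2, p₀ = 0.034.
Under exogeneity and monotonicity, PS = (p₁ − p₀) / (1 − p₀).
PS = (0.2 − 0.034) / (1 − 0.034) = 0.166 / 0.966 ≈ 0.1718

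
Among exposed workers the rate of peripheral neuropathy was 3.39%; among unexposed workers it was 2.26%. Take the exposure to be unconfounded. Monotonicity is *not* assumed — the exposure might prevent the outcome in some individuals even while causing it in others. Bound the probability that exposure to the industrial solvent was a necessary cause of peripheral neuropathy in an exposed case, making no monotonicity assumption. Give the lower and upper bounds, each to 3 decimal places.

0.333 ≤ PN ≤ 1.000

p₁ = 0.0339, p₀ = 0.0226.
Under exogeneity alone the bounds on PN are max{0,(p₁−p₀)/p₁} ≤ PN ≤ min{1,(1−p₀)/p₁}.
  lower = (p₁ − p₀)/p₁ = 0.0113 / 0.0339 ≈ 0.3333
  upper = min{1, (1 − p₀)/p₁} = 0.9774 / 0.0339 ≈ 28.8319 → capped at 1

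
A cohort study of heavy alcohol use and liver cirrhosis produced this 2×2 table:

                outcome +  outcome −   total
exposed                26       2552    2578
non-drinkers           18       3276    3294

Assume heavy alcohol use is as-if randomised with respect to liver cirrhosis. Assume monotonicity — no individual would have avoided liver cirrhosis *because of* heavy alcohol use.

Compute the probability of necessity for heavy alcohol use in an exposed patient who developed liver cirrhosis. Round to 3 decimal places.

p₁ = P(outcome | exposed) = 26/2578 = 0.010085
p₀ = P(outcome | unexposed) = 18/3294 = 0.0054645
Under exogeneity and monotonicity, PN = (p₁ − p₀) / p₁.
PN = (0.010085 − 0.0054645) / 0.010085 = 0.0046209 / 0.010085 ≈ 0.4582

PN ≈ 0.458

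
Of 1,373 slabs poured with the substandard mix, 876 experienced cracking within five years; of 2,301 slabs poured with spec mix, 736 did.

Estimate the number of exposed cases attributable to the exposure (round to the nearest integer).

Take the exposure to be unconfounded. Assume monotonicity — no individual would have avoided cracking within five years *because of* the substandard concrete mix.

p₁ = P(outcome | exposed) = 876/1373 = 0.63802
p₀ = P(outcome | unexposed) = 736/2301 = 0.31986
PN = (p₁ − p₀)/p₁ = (0.63802 − 0.31986) / 0.63802 ≈ 0.49867.
Attributable cases ≈ PN × (exposed cases) = 0.49867 × 876 ≈ 436.83.

about 437 cases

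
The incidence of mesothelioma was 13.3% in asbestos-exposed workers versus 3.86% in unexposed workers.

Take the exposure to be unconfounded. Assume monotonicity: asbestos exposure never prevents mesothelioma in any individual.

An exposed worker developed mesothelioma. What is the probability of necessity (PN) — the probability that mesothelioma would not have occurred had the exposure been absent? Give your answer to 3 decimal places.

p₁ = 0.133, p₀ = 0.0386.
Under exogeneity and monotonicity, PN = (p₁ − p₀) / p₁.
PN = (0.133 − 0.0386) / 0.133 = 0.0944 / 0.133 ≈ 0.7098

PN ≈ 0.710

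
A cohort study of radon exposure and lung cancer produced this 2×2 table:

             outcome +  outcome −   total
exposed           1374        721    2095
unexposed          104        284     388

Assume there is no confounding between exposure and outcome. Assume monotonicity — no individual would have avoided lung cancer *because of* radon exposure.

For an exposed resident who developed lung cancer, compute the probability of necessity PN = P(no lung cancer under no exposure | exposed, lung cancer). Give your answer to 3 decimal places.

PN ≈ 0.591

p₁ = P(outcome | exposed) = 1374/2095 = 0.65585
p₀ = P(outcome | unexposed) = 104/388 = 0.26804
Under exogeneity and monotonicity, PN = (p₁ − p₀) / p₁.
PN = (0.65585 − 0.26804) / 0.65585 = 0.38781 / 0.65585 ≈ 0.5913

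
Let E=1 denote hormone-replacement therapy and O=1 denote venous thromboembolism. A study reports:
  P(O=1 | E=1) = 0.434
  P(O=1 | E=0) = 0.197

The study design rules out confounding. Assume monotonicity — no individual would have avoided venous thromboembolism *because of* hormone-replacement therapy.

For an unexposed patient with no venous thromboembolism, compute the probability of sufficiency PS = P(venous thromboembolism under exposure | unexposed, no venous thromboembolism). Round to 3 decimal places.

PS ≈ 0.295

Let p₁ = 0.434, p₀ = 0.197.
Under exogeneity and monotonicity, PS = (p₁ − p₀) / (1 − p₀).
PS = (0.434 − 0.197) / (1 − 0.197) = 0.237 / 0.803 ≈ 0.2951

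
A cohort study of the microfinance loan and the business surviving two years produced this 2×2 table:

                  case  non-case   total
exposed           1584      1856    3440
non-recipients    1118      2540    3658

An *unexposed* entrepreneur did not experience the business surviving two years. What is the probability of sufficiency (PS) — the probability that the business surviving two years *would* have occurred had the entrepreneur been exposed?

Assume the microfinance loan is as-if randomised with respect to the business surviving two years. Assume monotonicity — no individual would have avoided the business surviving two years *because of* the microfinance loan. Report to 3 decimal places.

PS ≈ 0.223

p₁ = P(outcome | exposed) = 1584/3440 = 0.46047
p₀ = P(outcome | unexposed) = 1118/3658 = 0.30563
Under exogeneity and monotonicity, PS = (p₁ − p₀)/(1 − p₀).
PS = (0.46047 − 0.30563) / 0.69437 ≈ 0.2230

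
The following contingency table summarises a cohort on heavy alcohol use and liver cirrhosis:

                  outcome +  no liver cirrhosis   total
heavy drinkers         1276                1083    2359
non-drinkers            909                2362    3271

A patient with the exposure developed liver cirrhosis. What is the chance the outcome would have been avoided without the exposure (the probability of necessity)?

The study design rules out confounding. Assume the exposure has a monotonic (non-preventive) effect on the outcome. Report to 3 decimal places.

PN ≈ 0.486

p₁ = P(outcome | exposed) = 1276/2359 = 0.54091
p₀ = P(outcome | unexposed) = 909/3271 = 0.2779
Under exogeneity and monotonicity, PN = (p₁ − p₀) / p₁.
PN = (0.54091 − 0.2779) / 0.54091 = 0.26301 / 0.54091 ≈ 0.4862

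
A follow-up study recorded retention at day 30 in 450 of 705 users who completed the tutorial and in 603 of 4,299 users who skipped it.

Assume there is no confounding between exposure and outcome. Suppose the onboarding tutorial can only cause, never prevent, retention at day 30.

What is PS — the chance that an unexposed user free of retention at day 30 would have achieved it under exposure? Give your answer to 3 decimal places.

p₁ = P(outcome | exposed) = 450/705 = 0.6383
p₀ = P(outcome | unexposed) = 603/4299 = 0.14027
Under exogeneity and monotonicity, PS = (p₁ − p₀) / (1 − p₀).
PS = (0.6383 − 0.14027) / (1 − 0.14027) = 0.49803 / 0.85973 ≈ 0.5793

PS ≈ 0.579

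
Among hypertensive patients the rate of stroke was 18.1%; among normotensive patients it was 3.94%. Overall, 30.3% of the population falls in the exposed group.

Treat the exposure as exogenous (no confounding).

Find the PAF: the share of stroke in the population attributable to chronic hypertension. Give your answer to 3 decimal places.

p₁ = 0.181, p₀ = 0.0394.
Overall risk P(Y=1) = π·p₁ + (1−π)·p₀ = 0.303×0.181 + 0.697×0.0394 = 0.082305.
Under exogeneity, PAF = [P(Y=1) − p₀] / P(Y=1).
PAF = (0.082305 − 0.0394) / 0.082305 ≈ 0.5213

PAF ≈ 0.521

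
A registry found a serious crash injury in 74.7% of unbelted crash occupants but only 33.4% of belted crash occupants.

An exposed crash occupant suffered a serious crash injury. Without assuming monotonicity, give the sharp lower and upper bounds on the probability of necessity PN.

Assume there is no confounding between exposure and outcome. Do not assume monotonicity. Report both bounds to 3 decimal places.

p₁ = 0.747, p₀ = 0.334.
Under exogeneity alone the bounds on PN are max{0,(p₁−p₀)/p₁} ≤ PN ≤ min{1,(1−p₀)/p₁}.
  lower = (p₁ − p₀)/p₁ = 0.413 / 0.747 ≈ 0.5529
  upper = min{1, (1 − p₀)/p₁} = 0.666 / 0.747 ≈ 0.8916

0.553 ≤ PN ≤ 0.892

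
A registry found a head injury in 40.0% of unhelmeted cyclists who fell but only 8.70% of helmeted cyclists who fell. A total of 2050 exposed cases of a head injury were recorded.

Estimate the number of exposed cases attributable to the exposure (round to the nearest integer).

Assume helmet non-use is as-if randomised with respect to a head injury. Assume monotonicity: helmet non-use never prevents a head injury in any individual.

p₁ = 0.4, p₀ = 0.087.
PN = (p₁ − p₀)/p₁ = (0.4 − 0.087) / 0.4 ≈ 0.78250.
Attributable cases ≈ PN × (exposed cases) = 0.78250 × 2050 ≈ 1604.13.

about 1604 cases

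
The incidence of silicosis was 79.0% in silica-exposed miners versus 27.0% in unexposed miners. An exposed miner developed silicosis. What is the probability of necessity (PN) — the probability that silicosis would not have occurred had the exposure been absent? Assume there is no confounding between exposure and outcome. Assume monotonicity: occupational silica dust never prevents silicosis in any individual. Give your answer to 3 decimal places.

p₁ = 0.79, p₀ = 0.27.
Under exogeneity and monotonicity, PN = (p₁ − p₀) / p₁.
PN = (0.79 − 0.27) / 0.79 = 0.52 / 0.79 ≈ 0.6582

PN ≈ 0.658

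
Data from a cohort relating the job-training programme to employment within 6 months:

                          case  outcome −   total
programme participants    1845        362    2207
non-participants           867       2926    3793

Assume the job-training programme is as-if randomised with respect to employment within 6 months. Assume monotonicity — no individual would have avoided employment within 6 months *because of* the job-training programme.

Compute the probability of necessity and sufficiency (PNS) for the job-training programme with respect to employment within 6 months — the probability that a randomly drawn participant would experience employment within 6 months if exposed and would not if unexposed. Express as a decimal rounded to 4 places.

PNS ≈ 0.6074

p₁ = P(outcome | exposed) = 1845/2207 = 0.83598
p₀ = P(outcome | unexposed) = 867/3793 = 0.22858
Under exogeneity and monotonicity, PNS = p₁ − p₀.
PNS = 0.83598 − 0.22858 = 0.6074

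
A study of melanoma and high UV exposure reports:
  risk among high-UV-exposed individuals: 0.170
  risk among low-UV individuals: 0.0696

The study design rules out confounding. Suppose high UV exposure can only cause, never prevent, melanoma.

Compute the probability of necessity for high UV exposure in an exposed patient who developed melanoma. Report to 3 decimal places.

PN ≈ 0.591

Let p₁ = 0.17, p₀ = 0.0696.
Under exogeneity and monotonicity, PN = (p₁ − p₀) / p₁.
PN = (0.17 − 0.0696) / 0.17 = 0.1004 / 0.17 ≈ 0.5906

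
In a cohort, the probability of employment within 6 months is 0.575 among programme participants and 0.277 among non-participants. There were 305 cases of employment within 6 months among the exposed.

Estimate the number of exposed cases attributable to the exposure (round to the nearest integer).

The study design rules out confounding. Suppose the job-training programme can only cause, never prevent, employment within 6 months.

Let p₁ = 0.575, p₀ = 0.277.
PN = (p₁ − p₀)/p₁ = (0.575 − 0.277) / 0.575 ≈ 0.51826.
Attributable cases ≈ PN × (exposed cases) = 0.51826 × 305 ≈ 158.07.

about 158 cases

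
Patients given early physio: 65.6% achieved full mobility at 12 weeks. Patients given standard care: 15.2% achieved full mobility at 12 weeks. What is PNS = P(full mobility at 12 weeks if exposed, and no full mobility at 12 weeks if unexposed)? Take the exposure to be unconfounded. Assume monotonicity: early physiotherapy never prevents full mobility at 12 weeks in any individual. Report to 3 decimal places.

PNS ≈ 0.504

p₁ = 0.656, p₀ = 0.152.
Under exogeneity and monotonicity, PNS = p₁ − p₀.
PNS = 0.656 − 0.152 = 0.504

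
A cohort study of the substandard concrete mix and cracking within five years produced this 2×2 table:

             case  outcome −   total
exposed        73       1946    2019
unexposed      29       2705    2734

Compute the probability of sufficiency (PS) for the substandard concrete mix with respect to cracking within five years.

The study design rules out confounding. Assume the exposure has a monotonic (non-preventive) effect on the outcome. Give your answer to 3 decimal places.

PS ≈ 0.026

p₁ = P(outcome | exposed) = 73/2019 = 0.036157
p₀ = P(outcome | unexposed) = 29/2734 = 0.010607
Under exogeneity and monotonicity, PS = (p₁ − p₀)/(1 − p₀).
PS = (0.036157 − 0.010607) / 0.98939 ≈ 0.0258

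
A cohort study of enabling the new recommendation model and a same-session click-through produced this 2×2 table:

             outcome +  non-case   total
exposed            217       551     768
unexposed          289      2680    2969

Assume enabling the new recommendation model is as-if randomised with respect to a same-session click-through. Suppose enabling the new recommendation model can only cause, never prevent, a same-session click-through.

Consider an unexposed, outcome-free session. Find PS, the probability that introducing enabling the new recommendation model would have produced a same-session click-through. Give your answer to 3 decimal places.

PS ≈ 0.205

p₁ = P(outcome | exposed) = 217/768 = 0.28255
p₀ = P(outcome | unexposed) = 289/2969 = 0.097339
Under exogeneity and monotonicity, PS = (p₁ − p₀) / (1 − p₀).
PS = (0.28255 − 0.097339) / (1 − 0.097339) = 0.18521 / 0.90266 ≈ 0.2052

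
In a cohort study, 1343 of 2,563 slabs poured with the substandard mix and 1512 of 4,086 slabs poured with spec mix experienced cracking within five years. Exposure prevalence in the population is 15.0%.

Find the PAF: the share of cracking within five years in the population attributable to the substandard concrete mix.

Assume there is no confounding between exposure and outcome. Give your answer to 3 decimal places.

PAF ≈ 0.059

p₁ = P(outcome | exposed) = 1343/2563 = 0.524
p₀ = P(outcome | unexposed) = 1512/4086 = 0.37004
Overall risk P(Y=1) = π·p₁ + (1−π)·p₀ = 0.15×0.524 + 0.85×0.37004 = 0.39314.
Under exogeneity, PAF = [P(Y=1) − p₀] / P(Y=1).
PAF = (0.39314 − 0.37004) / 0.39314 ≈ 0.0587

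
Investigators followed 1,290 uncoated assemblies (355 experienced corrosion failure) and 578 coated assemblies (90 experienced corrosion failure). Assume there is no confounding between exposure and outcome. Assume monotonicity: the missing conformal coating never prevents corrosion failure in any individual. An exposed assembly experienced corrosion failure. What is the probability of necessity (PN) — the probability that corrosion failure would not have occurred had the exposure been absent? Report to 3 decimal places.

p₁ = P(outcome | exposed) = 355/1290 = 0.27519
p₀ = P(outcome | unexposed) = 90/578 = 0.15571
Under exogeneity and monotonicity, PN = (p₁ − p₀) / p₁.
PN = (0.27519 − 0.15571) / 0.27519 = 0.11948 / 0.27519 ≈ 0.4342

PN ≈ 0.434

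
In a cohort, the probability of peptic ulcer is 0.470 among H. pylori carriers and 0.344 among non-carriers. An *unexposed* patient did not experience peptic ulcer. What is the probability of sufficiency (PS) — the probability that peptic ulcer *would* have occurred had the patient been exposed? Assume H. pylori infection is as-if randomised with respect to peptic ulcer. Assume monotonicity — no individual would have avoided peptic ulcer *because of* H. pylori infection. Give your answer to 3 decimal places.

PS ≈ 0.192

Let p₁ = 0.47, p₀ = 0.344.
Under exogeneity and monotonicity, PS = (p₁ − p₀) / (1 − p₀).
PS = (0.47 − 0.344) / (1 − 0.344) = 0.126 / 0.656 ≈ 0.1921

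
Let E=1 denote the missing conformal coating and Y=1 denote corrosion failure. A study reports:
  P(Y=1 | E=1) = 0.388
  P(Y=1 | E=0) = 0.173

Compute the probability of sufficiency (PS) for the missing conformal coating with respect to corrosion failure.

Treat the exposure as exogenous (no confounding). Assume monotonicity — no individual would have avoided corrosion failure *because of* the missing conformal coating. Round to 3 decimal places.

Let p₁ = 0.388, p₀ = 0.173.
Under exogeneity and monotonicity, PS = (p₁ − p₀) / (1 − p₀).
PS = (0.388 − 0.173) / (1 − 0.173) = 0.215 / 0.827 ≈ 0.2600

PS ≈ 0.260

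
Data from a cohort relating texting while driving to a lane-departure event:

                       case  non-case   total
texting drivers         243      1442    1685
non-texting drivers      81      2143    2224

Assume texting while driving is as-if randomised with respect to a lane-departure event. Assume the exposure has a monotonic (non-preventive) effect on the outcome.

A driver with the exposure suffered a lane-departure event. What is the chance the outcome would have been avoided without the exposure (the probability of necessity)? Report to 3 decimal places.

PN ≈ 0.747

p₁ = P(outcome | exposed) = 243/1685 = 0.14421
p₀ = P(outcome | unexposed) = 81/2224 = 0.036421
Under exogeneity and monotonicity, PN = (p₁ − p₀)/p₁.
PN = (0.14421 − 0.036421) / 0.14421 ≈ 0.7475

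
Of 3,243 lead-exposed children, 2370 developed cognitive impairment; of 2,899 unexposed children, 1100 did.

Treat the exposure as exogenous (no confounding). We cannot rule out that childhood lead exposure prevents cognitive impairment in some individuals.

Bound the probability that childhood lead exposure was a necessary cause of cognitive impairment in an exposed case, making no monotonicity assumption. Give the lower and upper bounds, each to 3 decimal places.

p₁ = P(outcome | exposed) = 2370/3243 = 0.7308
p₀ = P(outcome | unexposed) = 1100/2899 = 0.37944
Under exogeneity alone the bounds on PN are max{0,(p₁−p₀)/p₁} ≤ PN ≤ min{1,(1−p₀)/p₁}.
  lower = (p₁ − p₀)/p₁ = 0.35136 / 0.7308 ≈ 0.4808
  upper = min{1, (1 − p₀)/p₁} = 0.62056 / 0.7308 ≈ 0.8491

0.481 ≤ PN ≤ 0.849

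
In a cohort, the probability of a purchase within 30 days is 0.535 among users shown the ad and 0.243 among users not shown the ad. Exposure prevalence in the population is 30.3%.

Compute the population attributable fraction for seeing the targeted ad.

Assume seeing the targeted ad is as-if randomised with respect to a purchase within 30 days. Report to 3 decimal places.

Let p₁ = 0.535, p₀ = 0.243.
Overall risk P(Y=1) = π·p₁ + (1−π)·p₀ = 0.303×0.535 + 0.697×0.243 = 0.33148.
Under exogeneity, PAF = [P(Y=1) − p₀] / P(Y=1).
PAF = (0.33148 − 0.243) / 0.33148 ≈ 0.2669

PAF ≈ 0.267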